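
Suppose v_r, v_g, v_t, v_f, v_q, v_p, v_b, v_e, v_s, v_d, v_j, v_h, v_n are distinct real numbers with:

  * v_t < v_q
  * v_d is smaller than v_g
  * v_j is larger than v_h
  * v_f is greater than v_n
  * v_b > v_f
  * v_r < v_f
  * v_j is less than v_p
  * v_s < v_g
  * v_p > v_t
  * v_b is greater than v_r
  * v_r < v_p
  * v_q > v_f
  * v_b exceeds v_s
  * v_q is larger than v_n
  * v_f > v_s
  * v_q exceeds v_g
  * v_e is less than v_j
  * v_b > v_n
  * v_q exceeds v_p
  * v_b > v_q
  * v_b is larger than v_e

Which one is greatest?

v_b

Chaining downward from v_b: directly below it, v_n, v_r, v_e, v_s, v_f, v_q; then v_t, v_p, v_g; then v_d, v_j; then v_h.
That covers every other element, and nothing is given above v_b, so v_b is the greatest.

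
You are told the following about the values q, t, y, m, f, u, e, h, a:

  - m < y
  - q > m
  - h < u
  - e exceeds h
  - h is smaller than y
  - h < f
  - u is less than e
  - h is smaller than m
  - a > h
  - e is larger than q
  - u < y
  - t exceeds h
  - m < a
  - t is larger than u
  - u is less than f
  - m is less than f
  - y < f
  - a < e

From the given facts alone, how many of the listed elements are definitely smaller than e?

From e the given relations immediately reach h, u, q, a.
From those, m — 5 in total.
Nothing else is reachable below e; 5 in all.

5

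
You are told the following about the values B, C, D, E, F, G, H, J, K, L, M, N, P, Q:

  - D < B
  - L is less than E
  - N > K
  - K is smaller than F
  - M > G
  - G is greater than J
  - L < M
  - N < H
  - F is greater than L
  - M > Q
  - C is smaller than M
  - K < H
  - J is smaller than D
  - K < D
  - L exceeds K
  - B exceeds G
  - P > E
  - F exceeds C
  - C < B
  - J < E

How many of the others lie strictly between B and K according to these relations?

1

The relations place K below B. An element lies strictly between them when it is forced above K and also forced below B.
Above K: {L, E, N, M, P, D, H, F}. Below B: {C, J, G, D}.
Intersection: {D} — 1.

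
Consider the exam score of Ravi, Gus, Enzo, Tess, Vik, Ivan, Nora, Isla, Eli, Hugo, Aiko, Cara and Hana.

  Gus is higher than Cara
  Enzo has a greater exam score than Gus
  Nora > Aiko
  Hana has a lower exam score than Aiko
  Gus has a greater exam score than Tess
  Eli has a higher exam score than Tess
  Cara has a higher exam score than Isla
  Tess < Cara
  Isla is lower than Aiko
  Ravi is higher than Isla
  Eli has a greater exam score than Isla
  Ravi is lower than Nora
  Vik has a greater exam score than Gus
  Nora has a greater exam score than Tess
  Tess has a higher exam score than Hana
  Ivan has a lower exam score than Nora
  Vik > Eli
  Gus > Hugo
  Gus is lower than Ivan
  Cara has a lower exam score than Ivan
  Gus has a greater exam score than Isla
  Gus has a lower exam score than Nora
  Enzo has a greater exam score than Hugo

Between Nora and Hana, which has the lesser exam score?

Hana

The relevant relations are Hana < Tess; Tess < Cara; Cara < Gus; Gus < Ivan; Ivan < Nora.
Chaining these gives Hana < Tess < Cara < Gus < Ivan < Nora.
So Hana < Nora; Hana is the lower of the two.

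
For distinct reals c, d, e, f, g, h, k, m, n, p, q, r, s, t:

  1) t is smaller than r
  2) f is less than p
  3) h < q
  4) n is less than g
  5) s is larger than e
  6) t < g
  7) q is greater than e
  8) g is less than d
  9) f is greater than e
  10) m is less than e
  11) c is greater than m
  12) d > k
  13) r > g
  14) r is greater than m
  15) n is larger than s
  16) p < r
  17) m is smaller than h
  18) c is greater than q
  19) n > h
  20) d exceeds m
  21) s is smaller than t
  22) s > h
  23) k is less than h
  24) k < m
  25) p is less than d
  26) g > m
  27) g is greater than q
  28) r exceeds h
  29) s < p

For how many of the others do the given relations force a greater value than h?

9

The elements the relations force above h are s, n, t, q, g, c, p, r, d — no chain reaches any other.
That is 9.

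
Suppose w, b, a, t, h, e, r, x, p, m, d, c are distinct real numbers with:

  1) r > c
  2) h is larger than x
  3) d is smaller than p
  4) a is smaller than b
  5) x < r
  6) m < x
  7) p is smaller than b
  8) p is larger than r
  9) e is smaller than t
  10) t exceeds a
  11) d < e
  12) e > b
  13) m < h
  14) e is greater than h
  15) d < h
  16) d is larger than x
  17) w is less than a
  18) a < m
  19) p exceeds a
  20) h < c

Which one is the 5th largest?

Chaining the given pairs: w < a < m < x < d < h < c < r < p < b < e < t.
The 5th largest is r.

r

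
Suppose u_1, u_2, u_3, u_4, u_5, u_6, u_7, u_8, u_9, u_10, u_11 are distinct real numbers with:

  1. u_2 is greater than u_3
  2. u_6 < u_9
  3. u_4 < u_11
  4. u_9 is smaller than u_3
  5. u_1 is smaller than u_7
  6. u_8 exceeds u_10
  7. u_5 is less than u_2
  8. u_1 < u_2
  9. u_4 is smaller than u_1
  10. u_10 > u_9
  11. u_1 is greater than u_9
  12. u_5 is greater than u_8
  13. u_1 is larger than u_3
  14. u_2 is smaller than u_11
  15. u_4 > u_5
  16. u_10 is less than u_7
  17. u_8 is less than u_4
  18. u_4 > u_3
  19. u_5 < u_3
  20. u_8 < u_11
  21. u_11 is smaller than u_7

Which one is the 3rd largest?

The consecutive relations fix a unique order: u_6 < u_9 < u_10 < u_8 < u_5 < u_3 < u_4 < u_1 < u_2 < u_11 < u_7.
Counting 3 from the largest end gives u_2.

u_2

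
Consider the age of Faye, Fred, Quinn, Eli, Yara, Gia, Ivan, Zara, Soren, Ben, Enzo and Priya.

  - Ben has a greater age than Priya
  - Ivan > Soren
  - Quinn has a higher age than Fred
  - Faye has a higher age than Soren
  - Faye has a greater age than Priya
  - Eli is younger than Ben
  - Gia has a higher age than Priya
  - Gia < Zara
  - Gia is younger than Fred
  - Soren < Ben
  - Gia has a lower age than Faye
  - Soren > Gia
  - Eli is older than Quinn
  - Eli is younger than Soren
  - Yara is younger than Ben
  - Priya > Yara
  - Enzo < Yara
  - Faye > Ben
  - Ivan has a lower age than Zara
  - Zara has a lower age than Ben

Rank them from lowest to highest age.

Enzo < Yara < Priya < Gia < Fred < Quinn < Eli < Soren < Ivan < Zara < Ben < Faye

Each adjacent pair is fixed by a given relation: Enzo < Yara; Yara < Priya; Priya < Gia; Gia < Fred; Fred < Quinn; Quinn < Eli; Eli < Soren; Soren < Ivan; Ivan < Zara; Zara < Ben; Ben < Faye. Chaining them end to end gives the full order.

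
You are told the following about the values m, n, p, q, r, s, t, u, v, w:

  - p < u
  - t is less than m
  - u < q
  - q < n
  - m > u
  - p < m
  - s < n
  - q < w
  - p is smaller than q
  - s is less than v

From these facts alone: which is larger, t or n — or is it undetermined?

Following every chain through t: above t we get m.
n is not reached, and no chain runs the other way from n to t.
So the given relations leave the order of t and n undetermined.

undetermined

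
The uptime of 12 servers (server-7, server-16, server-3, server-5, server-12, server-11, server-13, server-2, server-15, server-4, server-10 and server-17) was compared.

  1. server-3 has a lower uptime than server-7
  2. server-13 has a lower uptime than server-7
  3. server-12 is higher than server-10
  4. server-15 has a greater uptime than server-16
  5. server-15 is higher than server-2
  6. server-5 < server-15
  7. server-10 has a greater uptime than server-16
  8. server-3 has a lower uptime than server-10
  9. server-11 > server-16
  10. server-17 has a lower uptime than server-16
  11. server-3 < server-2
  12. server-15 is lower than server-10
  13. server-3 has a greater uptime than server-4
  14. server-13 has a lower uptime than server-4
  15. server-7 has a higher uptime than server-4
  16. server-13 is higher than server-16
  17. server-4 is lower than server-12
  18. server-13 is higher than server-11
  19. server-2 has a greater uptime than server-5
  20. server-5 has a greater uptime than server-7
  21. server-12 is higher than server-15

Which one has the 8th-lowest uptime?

The consecutive relations fix a unique order: server-17 < server-16 < server-11 < server-13 < server-4 < server-3 < server-7 < server-5 < server-2 < server-15 < server-10 < server-12.
The 8th smallest is server-5.

server-5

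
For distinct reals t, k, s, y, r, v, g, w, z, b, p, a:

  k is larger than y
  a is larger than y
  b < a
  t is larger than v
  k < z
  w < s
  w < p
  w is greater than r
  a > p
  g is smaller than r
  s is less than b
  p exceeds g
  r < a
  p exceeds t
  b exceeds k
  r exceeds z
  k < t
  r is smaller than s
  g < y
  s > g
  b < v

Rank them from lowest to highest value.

g < y < k < z < r < w < s < b < v < t < p < a

Nothing is placed below g, so it is least; from there g < y; y < k; k < z; z < r; r < w; w < s; s < b; b < v; v < t; t < p; p < a, each given directly.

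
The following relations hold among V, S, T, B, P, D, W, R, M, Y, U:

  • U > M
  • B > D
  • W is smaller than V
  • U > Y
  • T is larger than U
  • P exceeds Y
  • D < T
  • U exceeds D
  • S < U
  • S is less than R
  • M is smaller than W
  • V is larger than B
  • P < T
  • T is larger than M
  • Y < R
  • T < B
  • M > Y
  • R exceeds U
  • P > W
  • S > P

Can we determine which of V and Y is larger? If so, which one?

V

Chaining the given relations: Y < M < W < P < S < U < T < B < V.
So V is larger.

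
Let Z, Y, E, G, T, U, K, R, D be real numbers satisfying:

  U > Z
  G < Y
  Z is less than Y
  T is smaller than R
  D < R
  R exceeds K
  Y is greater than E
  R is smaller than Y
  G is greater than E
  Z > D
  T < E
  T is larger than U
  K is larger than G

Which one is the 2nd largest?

The consecutive relations fix a unique order: D < Z < U < T < E < G < K < R < Y.
Counting 2 from the largest end gives R.

R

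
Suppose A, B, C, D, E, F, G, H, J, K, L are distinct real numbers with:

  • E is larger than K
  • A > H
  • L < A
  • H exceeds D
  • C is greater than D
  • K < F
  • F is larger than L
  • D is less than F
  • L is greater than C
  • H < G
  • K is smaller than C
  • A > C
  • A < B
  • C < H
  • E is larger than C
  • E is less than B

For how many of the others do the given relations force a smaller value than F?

4

From F the given relations immediately reach D, K, L.
From those, C — 4 in total.
Nothing else is reachable below F; 4 in all.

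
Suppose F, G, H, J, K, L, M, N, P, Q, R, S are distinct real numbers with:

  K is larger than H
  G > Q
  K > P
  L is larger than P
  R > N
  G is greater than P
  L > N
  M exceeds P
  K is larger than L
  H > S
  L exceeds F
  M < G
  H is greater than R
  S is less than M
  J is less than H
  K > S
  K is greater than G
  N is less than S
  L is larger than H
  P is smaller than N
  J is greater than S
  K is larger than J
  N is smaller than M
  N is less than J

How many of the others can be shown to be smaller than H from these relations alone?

5

The elements the relations force below H are P, N, R, S, J — no chain reaches any other.
That is 5.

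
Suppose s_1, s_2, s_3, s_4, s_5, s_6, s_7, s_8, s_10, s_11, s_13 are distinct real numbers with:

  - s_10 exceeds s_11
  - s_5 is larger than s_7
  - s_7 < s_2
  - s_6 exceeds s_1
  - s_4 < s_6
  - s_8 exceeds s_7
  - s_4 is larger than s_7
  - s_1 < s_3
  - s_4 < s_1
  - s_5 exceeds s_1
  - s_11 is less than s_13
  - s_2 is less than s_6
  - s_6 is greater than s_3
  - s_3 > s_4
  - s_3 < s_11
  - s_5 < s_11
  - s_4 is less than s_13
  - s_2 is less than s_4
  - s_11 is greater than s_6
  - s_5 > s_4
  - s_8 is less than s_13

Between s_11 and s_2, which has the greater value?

s_11

s_2 < s_4 < s_1 < s_3 < s_6 < s_11, by transitivity through s_4, s_1, s_3, s_6.
So s_2 < s_11; s_11 is the larger of the two.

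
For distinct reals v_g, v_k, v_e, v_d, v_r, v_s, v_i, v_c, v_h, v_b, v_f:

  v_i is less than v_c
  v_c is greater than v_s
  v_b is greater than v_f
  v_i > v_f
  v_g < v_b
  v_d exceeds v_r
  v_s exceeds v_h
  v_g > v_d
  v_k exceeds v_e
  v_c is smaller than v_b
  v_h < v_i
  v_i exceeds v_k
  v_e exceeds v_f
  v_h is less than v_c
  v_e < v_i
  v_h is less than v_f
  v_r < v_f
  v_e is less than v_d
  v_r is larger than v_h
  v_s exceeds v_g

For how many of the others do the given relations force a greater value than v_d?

The elements the relations force above v_d are v_g, v_s, v_c, v_b — no chain reaches any other.
That is 4.

4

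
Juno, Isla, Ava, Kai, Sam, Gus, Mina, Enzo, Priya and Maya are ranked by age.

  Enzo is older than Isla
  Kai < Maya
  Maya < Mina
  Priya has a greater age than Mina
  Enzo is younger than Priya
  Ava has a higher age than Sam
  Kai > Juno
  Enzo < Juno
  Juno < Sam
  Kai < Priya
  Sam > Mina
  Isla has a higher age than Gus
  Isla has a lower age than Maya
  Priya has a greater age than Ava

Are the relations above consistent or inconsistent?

consistent

The single ordering Gus < Isla < Enzo < Juno < Kai < Maya < Mina < Sam < Ava < Priya satisfies every listed relation, so no contradiction arises.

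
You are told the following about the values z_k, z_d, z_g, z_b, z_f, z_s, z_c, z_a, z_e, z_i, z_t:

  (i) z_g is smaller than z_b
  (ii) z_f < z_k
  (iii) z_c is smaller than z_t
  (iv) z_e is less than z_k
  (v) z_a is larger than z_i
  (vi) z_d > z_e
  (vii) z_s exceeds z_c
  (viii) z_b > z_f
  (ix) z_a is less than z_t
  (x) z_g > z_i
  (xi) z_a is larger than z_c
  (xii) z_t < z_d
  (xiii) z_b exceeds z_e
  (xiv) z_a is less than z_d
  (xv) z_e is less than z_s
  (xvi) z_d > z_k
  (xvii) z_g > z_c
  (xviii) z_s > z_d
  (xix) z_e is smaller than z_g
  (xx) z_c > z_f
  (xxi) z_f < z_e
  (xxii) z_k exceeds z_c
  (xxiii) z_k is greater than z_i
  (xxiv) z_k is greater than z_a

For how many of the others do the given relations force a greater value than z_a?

Directly above z_a: z_t, z_k, z_d.
One step further: z_s (4 so far).
Nothing else is reachable above z_a; 4 in all.

4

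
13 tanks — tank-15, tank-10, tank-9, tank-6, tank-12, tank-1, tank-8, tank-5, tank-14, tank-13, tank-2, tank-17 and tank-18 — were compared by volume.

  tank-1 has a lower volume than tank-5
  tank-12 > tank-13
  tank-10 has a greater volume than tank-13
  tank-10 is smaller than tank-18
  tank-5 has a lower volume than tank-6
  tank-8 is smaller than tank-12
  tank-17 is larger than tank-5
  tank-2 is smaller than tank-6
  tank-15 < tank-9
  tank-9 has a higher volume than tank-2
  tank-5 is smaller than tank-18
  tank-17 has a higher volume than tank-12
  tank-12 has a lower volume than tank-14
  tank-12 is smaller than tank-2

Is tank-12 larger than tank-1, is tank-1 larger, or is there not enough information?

undetermined

Following every chain through tank-1: above tank-1 we get tank-5, tank-17, tank-6, tank-18.
tank-12 is not reached, and no chain runs the other way from tank-12 to tank-1.
So the given relations leave the order of tank-1 and tank-12 undetermined.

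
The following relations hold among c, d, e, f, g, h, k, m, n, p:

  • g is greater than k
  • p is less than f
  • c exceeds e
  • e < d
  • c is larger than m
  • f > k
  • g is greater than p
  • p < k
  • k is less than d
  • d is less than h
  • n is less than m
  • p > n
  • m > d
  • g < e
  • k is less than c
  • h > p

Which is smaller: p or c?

Chaining the given relations: p < k < g < e < d < m < c.
So p < c; p is the smaller of the two.

p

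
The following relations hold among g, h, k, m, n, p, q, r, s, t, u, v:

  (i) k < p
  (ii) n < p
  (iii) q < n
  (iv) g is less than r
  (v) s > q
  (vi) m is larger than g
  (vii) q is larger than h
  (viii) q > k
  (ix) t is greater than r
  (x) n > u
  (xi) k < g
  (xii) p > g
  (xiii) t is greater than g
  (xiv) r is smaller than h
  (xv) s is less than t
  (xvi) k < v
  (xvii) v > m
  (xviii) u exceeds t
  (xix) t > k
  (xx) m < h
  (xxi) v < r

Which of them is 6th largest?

Piecing the relations together gives one ordering: k < g < m < v < r < h < q < s < t < u < n < p.
The 6th largest is q.

q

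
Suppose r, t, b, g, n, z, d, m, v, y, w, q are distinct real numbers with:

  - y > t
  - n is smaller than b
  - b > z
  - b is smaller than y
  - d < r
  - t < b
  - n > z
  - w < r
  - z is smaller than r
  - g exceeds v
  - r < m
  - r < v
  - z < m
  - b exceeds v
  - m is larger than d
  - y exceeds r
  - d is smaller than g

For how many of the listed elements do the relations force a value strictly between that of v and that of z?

1

The relations place z below v. An element lies strictly between them when it is forced above z and also forced below v.
Above z: {n, r, b, m, y, g}. Below v: {w, d, r}.
Intersection: {r} — 1.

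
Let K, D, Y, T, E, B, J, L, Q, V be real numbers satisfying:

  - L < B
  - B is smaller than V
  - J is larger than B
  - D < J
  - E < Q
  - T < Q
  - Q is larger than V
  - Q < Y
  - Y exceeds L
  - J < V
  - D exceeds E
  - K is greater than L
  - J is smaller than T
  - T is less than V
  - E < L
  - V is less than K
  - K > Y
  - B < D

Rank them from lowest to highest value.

E < L < B < D < J < T < V < Q < Y < K

Nothing is placed below E, so it is least; from there E < L; L < B; B < D; D < J; J < T; T < V; V < Q; Q < Y; Y < K, each given directly.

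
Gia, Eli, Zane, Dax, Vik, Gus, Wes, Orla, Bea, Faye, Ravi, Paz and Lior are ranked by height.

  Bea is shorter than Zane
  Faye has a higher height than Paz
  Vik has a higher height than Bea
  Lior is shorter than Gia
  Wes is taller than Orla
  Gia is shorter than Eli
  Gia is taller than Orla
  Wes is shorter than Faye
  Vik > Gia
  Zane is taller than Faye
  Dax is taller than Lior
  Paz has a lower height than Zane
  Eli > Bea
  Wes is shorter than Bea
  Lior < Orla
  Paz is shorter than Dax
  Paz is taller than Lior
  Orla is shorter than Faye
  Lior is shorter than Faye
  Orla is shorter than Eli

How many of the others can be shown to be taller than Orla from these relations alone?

7

Directly above Orla: Gia, Wes, Faye, Eli.
One step further: Bea, Vik, Zane (7 so far).
Nothing else is reachable above Orla; 7 in all.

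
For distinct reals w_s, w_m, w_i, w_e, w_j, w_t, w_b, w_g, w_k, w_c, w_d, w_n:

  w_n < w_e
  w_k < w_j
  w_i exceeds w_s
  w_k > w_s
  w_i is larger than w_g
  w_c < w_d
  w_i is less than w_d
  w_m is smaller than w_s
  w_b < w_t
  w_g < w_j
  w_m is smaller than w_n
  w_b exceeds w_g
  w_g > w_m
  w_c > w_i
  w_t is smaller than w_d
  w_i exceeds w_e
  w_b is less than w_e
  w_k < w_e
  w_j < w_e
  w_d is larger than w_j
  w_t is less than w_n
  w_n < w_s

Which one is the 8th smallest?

The consecutive relations fix a unique order: w_m < w_g < w_b < w_t < w_n < w_s < w_k < w_j < w_e < w_i < w_c < w_d.
The 8th smallest is w_j.

w_j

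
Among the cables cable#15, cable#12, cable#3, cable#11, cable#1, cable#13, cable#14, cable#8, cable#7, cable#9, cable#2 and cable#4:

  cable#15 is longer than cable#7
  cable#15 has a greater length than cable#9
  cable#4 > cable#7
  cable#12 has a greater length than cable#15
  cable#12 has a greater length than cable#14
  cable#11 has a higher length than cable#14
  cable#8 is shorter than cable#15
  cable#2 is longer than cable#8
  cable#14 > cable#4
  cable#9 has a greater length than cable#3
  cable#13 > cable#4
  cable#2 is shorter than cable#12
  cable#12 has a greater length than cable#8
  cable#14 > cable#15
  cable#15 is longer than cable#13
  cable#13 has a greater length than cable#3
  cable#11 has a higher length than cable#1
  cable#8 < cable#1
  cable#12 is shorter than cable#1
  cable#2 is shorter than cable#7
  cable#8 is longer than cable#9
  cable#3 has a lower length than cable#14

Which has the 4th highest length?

cable#14

The consecutive relations fix a unique order: cable#3 < cable#9 < cable#8 < cable#2 < cable#7 < cable#4 < cable#13 < cable#15 < cable#14 < cable#12 < cable#1 < cable#11.
Counting 4 from the largest end gives cable#14.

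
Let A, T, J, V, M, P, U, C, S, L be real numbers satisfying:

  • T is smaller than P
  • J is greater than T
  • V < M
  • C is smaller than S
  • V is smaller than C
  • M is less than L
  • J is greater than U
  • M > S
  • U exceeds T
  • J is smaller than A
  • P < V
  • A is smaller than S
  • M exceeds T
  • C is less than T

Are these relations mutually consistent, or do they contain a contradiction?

We have T < P stated directly, yet also P < V < C < T by chaining the others — so P < T. Contradiction.

inconsistent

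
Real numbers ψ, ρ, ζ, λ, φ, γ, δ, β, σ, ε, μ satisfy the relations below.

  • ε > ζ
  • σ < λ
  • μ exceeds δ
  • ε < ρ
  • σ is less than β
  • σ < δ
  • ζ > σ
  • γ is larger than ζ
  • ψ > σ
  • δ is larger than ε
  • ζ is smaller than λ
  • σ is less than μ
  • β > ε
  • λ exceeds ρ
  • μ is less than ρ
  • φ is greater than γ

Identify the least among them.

ζ is not least since σ < ζ; ε is not least since ζ < ε; γ is not least since ζ < γ; δ is not least since σ < δ; μ is not least since δ < μ; φ is not least since γ < φ; β is not least since σ < β; ψ is not least since σ < ψ; ρ is not least since ε < ρ; λ is not least since ρ < λ.
Only σ has nothing below it, so σ is the least.

σ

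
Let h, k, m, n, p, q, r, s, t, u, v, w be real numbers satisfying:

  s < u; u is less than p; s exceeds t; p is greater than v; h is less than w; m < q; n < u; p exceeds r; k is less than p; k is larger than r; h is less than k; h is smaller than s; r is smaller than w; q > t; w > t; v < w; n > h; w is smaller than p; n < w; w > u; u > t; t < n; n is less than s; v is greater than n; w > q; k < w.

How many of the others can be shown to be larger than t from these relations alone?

Directly above t: q, n, s, u, w.
One step further: v, p (7 so far).
Nothing else is reachable above t; 7 in all.

7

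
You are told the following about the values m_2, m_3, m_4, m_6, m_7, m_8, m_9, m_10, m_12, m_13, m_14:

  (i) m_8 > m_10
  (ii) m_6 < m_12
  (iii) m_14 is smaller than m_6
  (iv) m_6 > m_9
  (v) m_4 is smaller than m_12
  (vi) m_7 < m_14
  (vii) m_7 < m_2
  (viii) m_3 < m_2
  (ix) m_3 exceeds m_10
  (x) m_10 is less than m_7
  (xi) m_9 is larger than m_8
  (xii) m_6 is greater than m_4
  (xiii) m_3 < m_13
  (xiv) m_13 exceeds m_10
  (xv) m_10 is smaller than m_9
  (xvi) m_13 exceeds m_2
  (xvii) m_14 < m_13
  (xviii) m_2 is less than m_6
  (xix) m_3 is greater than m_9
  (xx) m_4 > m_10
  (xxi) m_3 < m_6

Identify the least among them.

m_10

Chaining upward from m_10: directly above it, m_7, m_8, m_4, m_9, m_3, m_13; then m_14, m_2, m_6, m_12.
That covers every other element, and nothing is given below m_10, so m_10 is the least.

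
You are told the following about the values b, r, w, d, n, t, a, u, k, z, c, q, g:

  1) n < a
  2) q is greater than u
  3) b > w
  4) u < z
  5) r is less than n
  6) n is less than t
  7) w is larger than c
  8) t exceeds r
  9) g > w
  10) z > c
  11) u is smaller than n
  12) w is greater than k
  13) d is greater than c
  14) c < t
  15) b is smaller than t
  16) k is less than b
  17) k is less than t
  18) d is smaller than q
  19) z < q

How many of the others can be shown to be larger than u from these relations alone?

5

The elements the relations force above u are n, z, a, t, q — no chain reaches any other.
That is 5.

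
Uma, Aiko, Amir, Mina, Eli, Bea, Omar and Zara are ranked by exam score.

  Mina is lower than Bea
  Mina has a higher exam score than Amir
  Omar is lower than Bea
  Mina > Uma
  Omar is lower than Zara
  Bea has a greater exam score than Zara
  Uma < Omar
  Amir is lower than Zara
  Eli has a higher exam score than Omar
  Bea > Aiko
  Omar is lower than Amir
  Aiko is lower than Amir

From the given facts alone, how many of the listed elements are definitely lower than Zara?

4

From Zara the given relations immediately reach Omar, Amir.
From those, Uma, Aiko — 4 in total.
No other element is forced below Zara by the given relations, so the count is 4.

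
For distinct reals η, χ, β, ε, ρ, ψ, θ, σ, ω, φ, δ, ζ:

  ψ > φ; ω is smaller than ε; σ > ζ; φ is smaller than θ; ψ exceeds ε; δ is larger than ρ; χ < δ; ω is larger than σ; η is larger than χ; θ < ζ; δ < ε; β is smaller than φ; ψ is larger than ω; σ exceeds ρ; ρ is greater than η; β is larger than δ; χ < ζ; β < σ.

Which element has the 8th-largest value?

β

The consecutive relations fix a unique order: χ < η < ρ < δ < β < φ < θ < ζ < σ < ω < ε < ψ.
Counting 8 from the largest end gives β.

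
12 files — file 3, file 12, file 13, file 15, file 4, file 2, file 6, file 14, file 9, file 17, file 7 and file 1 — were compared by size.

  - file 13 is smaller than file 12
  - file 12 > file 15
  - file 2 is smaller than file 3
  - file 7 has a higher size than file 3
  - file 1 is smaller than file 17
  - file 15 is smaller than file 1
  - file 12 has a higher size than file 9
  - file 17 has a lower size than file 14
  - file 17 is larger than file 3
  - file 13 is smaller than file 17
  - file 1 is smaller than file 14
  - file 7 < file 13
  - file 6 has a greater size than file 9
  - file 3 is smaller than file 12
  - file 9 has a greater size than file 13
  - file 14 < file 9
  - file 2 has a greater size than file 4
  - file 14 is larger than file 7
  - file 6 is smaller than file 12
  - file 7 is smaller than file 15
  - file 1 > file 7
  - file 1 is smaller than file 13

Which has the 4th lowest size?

Piecing the relations together gives one ordering: file 4 < file 2 < file 3 < file 7 < file 15 < file 1 < file 13 < file 17 < file 14 < file 9 < file 6 < file 12.
The 4th smallest is file 7.

file 7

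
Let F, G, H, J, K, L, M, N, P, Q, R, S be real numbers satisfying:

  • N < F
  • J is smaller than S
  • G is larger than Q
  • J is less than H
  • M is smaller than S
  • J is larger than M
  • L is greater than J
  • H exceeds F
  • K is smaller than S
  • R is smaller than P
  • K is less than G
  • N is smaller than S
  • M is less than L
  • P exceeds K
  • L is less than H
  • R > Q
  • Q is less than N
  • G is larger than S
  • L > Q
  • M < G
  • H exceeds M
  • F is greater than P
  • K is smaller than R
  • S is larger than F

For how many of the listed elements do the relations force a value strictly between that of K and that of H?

3

Chaining upward from K reaches: R, P, F, S, G.
Chaining downward from H reaches: Q, R, M, P, N, J, F, L.
Strictly between K and H are those in both lists: R, P, F — 3 elements.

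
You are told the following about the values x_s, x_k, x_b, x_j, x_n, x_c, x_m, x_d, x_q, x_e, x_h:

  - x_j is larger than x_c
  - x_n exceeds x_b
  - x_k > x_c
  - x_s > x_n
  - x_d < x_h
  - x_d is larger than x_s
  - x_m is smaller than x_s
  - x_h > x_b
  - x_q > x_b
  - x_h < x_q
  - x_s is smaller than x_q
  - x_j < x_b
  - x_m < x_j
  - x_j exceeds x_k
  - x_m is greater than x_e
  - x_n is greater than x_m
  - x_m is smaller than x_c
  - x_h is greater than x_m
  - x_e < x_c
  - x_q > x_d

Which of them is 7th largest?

x_j

The consecutive relations fix a unique order: x_e < x_m < x_c < x_k < x_j < x_b < x_n < x_s < x_d < x_h < x_q.
Counting 7 from the largest end gives x_j.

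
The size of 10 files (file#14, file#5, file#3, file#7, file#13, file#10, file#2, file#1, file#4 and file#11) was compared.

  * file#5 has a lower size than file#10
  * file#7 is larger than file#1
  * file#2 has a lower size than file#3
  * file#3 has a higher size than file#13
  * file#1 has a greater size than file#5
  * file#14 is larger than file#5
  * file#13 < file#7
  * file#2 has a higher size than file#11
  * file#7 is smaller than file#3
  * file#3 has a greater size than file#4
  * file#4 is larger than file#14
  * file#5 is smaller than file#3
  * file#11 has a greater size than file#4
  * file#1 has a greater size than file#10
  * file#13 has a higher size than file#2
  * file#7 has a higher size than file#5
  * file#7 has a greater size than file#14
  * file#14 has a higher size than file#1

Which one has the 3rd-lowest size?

file#1

Piecing the relations together gives one ordering: file#5 < file#10 < file#1 < file#14 < file#4 < file#11 < file#2 < file#13 < file#7 < file#3.
The 3rd smallest is file#1.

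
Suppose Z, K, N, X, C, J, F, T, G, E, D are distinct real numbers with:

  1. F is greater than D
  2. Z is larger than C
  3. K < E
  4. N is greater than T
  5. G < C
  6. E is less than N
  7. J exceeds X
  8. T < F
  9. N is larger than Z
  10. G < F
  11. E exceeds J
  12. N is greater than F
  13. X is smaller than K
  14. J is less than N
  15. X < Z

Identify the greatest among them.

N

Chaining downward from N: directly below it, T, J, F, Z, E; then G, X, D, K, C.
That covers every other element, and nothing is given above N, so N is the greatest.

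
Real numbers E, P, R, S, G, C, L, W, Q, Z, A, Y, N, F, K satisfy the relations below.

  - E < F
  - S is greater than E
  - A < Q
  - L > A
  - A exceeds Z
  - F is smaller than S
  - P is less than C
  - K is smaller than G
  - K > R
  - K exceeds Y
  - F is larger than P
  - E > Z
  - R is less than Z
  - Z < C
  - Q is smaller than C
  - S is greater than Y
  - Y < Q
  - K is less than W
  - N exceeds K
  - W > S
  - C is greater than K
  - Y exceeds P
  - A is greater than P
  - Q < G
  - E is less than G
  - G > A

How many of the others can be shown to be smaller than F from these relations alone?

4

Directly below F: P, E.
One step further: Z (3 so far).
One step further: R (4 so far).
No other element is forced below F by the given relations, so the count is 4.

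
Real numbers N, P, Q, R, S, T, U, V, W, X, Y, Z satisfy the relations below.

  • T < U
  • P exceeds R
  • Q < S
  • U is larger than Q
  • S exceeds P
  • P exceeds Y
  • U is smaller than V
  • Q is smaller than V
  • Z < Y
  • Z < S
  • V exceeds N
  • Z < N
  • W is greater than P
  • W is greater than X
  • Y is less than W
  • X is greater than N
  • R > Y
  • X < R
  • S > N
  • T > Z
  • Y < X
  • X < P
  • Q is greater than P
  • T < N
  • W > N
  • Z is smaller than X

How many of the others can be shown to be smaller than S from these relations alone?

Directly below S: Z, N, P, Q.
One step further: T, Y, X, R (8 so far).
Nothing else is reachable below S; 8 in all.

8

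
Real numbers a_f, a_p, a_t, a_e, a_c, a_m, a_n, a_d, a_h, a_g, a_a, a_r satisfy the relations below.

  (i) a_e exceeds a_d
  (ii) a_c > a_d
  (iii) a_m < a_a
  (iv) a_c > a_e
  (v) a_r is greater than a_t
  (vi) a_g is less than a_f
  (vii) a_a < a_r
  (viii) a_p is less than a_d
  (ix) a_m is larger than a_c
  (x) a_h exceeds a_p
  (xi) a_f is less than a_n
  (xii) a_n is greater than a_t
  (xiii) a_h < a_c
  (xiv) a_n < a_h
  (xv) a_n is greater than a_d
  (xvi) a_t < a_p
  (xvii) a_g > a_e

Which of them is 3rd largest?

a_m

Piecing the relations together gives one ordering: a_t < a_p < a_d < a_e < a_g < a_f < a_n < a_h < a_c < a_m < a_a < a_r.
The 3rd largest is a_m.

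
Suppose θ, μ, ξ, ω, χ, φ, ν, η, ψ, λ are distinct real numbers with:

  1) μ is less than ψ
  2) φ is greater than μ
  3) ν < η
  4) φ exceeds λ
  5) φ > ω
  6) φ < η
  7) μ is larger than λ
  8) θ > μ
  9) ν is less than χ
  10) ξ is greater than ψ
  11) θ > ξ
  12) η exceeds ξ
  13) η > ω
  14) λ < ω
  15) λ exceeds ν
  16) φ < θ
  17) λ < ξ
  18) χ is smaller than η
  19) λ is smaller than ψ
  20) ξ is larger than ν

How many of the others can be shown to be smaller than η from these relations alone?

The elements the relations force below η are ν, λ, ω, χ, μ, φ, ψ, ξ — no chain reaches any other.
That is 8.

8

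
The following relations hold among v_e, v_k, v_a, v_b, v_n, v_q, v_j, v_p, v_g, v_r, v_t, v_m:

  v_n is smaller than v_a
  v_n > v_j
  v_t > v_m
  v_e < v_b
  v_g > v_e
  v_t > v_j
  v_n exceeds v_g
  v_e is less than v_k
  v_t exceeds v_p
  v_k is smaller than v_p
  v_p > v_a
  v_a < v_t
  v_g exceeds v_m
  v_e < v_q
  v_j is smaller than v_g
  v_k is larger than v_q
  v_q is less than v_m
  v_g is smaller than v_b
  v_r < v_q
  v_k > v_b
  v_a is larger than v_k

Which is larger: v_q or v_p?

v_p

v_q < v_m and v_m < v_g give v_q < v_g.
With v_g < v_b: v_q < v_m < v_g < v_b.
Then v_b < v_k extends the chain to v_k.
With v_k < v_a: v_q < v_m < v_g < v_b < v_k < v_a.
Then v_a < v_p extends the chain to v_p.
So v_q < v_p; v_p is the larger of the two.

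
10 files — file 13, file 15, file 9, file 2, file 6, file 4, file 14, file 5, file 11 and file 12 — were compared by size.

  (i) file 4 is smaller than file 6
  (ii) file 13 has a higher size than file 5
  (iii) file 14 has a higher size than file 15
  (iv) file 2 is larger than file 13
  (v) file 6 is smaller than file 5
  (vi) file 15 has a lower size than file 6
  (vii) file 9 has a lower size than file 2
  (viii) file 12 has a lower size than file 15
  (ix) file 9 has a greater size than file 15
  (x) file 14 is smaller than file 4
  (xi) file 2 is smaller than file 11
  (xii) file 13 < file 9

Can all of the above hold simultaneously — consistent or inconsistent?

consistent

The single ordering file 12 < file 15 < file 14 < file 4 < file 6 < file 5 < file 13 < file 9 < file 2 < file 11 satisfies every listed relation, so no contradiction arises.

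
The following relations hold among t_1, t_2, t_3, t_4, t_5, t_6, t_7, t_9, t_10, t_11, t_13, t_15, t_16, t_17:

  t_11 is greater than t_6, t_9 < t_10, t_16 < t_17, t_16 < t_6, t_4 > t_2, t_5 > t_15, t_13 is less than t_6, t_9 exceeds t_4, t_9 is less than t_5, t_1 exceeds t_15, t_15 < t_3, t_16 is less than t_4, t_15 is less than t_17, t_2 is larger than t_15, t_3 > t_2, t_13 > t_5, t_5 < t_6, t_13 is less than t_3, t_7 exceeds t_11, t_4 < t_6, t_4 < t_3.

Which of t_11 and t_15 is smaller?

t_15

The relevant relations are t_15 < t_2; t_2 < t_4; t_4 < t_9; t_9 < t_5; t_5 < t_13; t_13 < t_6; t_6 < t_11.
Together: t_15 < t_2 < t_4 < t_9 < t_5 < t_13 < t_6 < t_11.
So t_15 < t_11; t_15 is the smaller of the two.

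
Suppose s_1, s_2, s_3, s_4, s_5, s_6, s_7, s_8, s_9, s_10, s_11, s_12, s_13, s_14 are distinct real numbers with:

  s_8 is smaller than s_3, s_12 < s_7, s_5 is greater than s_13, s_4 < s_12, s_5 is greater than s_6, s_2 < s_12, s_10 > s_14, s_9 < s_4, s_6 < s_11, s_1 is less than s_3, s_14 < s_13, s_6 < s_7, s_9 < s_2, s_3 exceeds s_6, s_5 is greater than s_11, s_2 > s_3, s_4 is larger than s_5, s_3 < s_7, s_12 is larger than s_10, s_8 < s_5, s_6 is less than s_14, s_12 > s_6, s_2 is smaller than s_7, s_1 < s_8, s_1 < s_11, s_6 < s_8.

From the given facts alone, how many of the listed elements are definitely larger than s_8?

Directly above s_8: s_3, s_5.
One step further: s_2, s_4, s_7 (5 so far).
One step further: s_12 (6 so far).
Nothing else is reachable above s_8; 6 in all.

6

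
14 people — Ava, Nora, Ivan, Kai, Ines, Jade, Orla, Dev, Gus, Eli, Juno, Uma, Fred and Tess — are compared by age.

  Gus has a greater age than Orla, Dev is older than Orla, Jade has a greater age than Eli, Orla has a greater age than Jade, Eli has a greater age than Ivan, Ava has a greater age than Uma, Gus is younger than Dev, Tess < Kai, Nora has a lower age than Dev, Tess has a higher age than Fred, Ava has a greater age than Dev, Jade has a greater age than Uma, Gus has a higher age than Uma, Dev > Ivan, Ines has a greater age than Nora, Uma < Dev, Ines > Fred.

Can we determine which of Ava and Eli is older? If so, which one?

Ava

Eli < Jade < Orla < Gus < Dev < Ava, by transitivity through Jade, Orla, Gus, Dev.
So Ava is older.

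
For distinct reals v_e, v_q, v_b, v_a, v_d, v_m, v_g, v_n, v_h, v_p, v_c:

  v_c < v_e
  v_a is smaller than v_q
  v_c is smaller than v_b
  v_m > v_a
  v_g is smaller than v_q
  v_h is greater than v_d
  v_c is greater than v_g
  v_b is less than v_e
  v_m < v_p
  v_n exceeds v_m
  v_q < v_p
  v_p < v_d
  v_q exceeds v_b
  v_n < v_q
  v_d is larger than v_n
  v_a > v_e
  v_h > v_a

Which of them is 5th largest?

The consecutive relations fix a unique order: v_g < v_c < v_b < v_e < v_a < v_m < v_n < v_q < v_p < v_d < v_h.
Counting 5 from the largest end gives v_n.

v_n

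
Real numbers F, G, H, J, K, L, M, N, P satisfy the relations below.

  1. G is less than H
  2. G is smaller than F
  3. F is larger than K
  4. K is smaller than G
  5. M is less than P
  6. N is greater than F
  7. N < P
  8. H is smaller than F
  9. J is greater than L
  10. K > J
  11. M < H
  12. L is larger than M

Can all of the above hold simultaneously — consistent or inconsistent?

consistent

Every relation is compatible with M < L < J < K < G < H < F < N < P; the set is consistent.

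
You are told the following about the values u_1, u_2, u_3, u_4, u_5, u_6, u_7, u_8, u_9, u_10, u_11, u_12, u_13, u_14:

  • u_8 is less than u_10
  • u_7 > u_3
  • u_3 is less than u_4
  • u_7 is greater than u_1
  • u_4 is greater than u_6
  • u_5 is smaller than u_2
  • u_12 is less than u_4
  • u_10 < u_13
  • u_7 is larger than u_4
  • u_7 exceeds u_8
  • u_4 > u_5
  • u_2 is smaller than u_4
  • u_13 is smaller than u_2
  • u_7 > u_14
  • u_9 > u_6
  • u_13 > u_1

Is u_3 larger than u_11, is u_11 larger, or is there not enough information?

undetermined

Following every chain through u_11: nothing is chained to u_11.
u_3 is not reached, and no chain runs the other way from u_3 to u_11.
So the given relations leave the order of u_11 and u_3 undetermined.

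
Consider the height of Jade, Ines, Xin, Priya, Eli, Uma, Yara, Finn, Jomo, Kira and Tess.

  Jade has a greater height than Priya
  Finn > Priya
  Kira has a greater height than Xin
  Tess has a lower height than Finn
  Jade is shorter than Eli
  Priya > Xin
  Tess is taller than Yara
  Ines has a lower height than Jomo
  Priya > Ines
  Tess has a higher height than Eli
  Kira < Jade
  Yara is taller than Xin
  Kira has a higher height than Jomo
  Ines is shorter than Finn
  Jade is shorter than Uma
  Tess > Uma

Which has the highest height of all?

Finn

Chaining downward from Finn: directly below it, Ines, Priya, Tess; then Xin, Yara, Eli, Uma; then Jade; then Kira; then Jomo.
That covers every other element, and nothing is given above Finn, so Finn is the highest height.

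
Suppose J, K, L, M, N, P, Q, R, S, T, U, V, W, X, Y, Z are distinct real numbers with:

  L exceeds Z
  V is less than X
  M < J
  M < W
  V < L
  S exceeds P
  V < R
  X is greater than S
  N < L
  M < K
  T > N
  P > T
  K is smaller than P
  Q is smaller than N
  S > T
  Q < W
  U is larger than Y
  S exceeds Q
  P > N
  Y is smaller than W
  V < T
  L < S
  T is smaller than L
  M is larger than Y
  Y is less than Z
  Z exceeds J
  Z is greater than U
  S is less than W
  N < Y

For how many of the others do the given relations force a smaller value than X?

Directly below X: V, S.
One step further: Q, T, P, L (6 so far).
One step further: N, K, Z (9 so far).
One step further: Y, M, J, U (13 so far).
No other element is forced below X by the given relations, so the count is 13.

13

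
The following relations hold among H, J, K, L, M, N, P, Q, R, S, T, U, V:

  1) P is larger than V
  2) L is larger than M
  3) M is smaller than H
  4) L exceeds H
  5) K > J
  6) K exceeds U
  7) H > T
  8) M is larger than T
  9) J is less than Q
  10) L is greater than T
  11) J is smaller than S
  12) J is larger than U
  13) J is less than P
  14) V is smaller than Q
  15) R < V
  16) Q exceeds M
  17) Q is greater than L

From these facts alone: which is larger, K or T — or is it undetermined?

Following every chain through T: above T we get M, H, L, Q.
K is not reached, and no chain runs the other way from K to T.
So the given relations leave the order of T and K undetermined.

undetermined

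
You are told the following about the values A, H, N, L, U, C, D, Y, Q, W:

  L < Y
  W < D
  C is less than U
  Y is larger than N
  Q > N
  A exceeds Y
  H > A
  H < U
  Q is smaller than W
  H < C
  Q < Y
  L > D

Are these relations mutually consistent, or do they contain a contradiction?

Every relation is compatible with N < Q < W < D < L < Y < A < H < C < U; the set is consistent.

consistent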